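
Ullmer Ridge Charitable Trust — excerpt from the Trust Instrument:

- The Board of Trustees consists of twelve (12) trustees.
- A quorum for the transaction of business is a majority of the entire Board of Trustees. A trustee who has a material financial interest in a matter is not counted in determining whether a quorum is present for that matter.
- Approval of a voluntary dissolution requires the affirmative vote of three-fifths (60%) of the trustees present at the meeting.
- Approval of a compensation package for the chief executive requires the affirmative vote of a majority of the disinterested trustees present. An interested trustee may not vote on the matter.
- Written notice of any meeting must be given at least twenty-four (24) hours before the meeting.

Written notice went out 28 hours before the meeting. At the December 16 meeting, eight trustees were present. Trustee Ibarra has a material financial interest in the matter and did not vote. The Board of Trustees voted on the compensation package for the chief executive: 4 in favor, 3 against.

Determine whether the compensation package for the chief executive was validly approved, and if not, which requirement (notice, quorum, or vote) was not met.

Valid — all requirements satisfied.

Notice: 28 hours given; 24 required (28 ≥ 24). Satisfied.
Quorum: 8 present, but the 1 interested trustee does not count, leaving 7. Quorum is 7. Satisfied.
Vote: the compensation package for the chief executive requires a majority of the disinterested trustees present (8 − 1 = 7). A majority of 7 is 4, so 4 affirmative votes are needed; 4 voted in favor. Satisfied.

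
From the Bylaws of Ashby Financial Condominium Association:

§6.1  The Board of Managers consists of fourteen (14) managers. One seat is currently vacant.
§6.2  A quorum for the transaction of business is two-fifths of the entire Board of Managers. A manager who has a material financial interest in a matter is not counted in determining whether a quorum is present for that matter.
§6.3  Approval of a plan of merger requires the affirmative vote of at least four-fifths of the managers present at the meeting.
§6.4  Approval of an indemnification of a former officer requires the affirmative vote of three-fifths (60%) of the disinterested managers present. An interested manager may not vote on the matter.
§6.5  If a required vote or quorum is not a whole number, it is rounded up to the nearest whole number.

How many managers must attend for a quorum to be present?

6

2/5 of 14 = 5.60, rounded up to 6.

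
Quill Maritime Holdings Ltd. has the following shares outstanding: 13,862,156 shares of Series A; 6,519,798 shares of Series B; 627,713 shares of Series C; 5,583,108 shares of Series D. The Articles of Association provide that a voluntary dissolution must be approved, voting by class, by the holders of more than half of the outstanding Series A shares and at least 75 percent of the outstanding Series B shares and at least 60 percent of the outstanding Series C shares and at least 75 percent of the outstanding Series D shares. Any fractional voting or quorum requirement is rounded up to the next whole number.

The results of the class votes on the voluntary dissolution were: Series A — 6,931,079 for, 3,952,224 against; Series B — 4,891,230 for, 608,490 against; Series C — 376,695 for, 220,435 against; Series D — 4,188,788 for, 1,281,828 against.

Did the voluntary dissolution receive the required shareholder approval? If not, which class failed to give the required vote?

Series A: a majority of 13862156 is 6931079; 6,931,079 required, 6,931,079 in favor — approved.
Series B: 3/4 of 6519798 = 4889848.50, rounded up to 4889849; 4,889,849 required, 4,891,230 in favor — approved.
Series C: 3/5 of 627713 = 376627.80, rounded up to 376628; 376,628 required, 376,695 in favor — approved.
Series D: 3/4 of 5583108 = 4187331; 4,187,331 required, 4,188,788 in favor — approved.

Approved — every class gave the required vote.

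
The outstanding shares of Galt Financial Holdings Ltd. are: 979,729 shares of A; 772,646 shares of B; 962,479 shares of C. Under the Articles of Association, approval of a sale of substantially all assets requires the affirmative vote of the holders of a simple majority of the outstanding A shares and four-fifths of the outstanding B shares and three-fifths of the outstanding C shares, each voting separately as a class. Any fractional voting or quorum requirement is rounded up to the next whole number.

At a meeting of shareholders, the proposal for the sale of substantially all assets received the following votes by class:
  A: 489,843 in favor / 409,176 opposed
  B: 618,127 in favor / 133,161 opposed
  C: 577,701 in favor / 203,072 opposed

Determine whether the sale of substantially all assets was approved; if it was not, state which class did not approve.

A: a majority of 979729 is 489865; 489,865 required, 489,843 in favor — not approved.
B: 4/5 of 772646 = 618116.80, rounded up to 618117; 618,117 required, 618,127 in favor — approved.
C: 3/5 of 962479 = 577487.40, rounded up to 577488; 577,488 required, 577,701 in favor — approved.

Not approved — the A shares did not give the required vote.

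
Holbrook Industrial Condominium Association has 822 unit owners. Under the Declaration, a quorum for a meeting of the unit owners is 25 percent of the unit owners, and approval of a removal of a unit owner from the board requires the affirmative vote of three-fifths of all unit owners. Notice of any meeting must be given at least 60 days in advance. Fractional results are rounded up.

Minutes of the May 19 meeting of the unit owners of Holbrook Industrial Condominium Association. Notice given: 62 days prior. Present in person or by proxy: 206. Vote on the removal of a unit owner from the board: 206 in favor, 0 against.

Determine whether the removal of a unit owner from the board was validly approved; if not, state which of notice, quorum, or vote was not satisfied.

Invalid — vote requirement not satisfied.

Notice: 62 days given; 60 required. Satisfied.
Quorum: 25% of 822 = 205.50, rounded up to 206; 206 present. Satisfied.
Vote: requires three-fifths of all unit owners (822); 3/5 of 822 = 493.20, rounded up to 494, so 494 needed; 206 in favor. Not satisfied.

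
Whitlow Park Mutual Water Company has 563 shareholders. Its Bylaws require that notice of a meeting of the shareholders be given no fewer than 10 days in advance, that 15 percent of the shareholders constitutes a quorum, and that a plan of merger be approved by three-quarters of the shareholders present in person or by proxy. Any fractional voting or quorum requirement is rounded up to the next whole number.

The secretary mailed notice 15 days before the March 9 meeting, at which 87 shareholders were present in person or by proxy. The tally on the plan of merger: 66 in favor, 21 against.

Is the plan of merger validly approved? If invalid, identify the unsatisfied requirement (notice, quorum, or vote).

Notice: 15 days given; 10 required. Satisfied.
Quorum: 15% of 563 = 84.45, rounded up to 85; 87 present. Satisfied.
Vote: requires three-fourths of those present (87); 3/4 of 87 = 65.25, rounded up to 66, so 66 needed; 66 in favor. Satisfied.

Valid — all requirements satisfied.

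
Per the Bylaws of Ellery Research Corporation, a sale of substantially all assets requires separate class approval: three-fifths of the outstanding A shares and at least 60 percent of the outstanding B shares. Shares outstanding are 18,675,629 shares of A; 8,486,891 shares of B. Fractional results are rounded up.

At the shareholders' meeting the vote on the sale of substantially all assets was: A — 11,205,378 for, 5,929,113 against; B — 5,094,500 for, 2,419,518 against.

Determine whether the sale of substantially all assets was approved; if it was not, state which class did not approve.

A: 3/5 of 18675629 = 11205377.40, rounded up to 11205378; 11,205,378 required, 11,205,378 in favor — approved.
B: 3/5 of 8486891 = 5092134.60, rounded up to 5092135; 5,092,135 required, 5,094,500 in favor — approved.

Approved — every class gave the required vote.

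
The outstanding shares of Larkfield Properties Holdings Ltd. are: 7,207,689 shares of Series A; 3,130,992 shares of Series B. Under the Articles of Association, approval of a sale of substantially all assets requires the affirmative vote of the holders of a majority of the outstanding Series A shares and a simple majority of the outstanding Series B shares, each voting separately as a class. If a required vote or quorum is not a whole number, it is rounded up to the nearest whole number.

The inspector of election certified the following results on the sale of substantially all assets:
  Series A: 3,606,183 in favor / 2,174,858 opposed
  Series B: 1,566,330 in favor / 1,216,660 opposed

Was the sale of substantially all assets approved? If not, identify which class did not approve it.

Series A: a majority of 7207689 is 3603845; 3,603,845 required, 3,606,183 in favor — approved.
Series B: a majority of 3130992 is 1565497; 1,565,497 required, 1,566,330 in favor — approved.

Approved — every class gave the required vote.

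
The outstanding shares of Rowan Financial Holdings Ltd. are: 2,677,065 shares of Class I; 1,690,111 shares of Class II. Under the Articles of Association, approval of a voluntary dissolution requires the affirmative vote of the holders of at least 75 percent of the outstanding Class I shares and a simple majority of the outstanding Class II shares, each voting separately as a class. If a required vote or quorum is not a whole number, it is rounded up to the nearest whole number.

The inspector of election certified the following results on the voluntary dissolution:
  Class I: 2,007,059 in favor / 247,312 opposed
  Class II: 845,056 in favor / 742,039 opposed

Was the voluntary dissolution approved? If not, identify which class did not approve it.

Class I: 3/4 of 2677065 = 2007798.75, rounded up to 2007799; 2,007,799 required, 2,007,059 in favor — not approved.
Class II: a majority of 1690111 is 845056; 845,056 required, 845,056 in favor — approved.

Not approved — the Class I shares did not give the required vote.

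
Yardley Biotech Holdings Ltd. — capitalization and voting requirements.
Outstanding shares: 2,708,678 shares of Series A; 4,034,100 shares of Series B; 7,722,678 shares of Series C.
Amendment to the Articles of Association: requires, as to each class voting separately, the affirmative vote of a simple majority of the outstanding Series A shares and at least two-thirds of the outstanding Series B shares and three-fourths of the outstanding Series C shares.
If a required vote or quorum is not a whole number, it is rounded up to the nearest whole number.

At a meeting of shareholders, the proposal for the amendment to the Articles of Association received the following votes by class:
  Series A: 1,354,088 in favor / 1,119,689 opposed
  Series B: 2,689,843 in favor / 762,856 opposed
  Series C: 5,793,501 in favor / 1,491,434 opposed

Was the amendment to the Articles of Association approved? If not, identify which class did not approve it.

Not approved — the Series A shares did not give the required vote.

Series A: a majority of 2708678 is 1354340; 1,354,340 required, 1,354,088 in favor — not approved.
Series B: 2/3 of 4034100 = 2689400; 2,689,400 required, 2,689,843 in favor — approved.
Series C: 3/4 of 7722678 = 5792008.50, rounded up to 5792009; 5,792,009 required, 5,793,501 in favor — approved.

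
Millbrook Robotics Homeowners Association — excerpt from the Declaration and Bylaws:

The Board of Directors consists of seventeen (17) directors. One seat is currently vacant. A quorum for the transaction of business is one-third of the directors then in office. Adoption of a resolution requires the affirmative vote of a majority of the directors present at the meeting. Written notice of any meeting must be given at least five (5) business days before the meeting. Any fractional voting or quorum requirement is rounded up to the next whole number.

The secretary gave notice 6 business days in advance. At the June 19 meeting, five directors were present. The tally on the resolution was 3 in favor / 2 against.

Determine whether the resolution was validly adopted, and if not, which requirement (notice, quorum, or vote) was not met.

Invalid — quorum requirement not satisfied.

Notice: 6 business days given; 5 required (6 ≥ 5). Satisfied.
Quorum: 5 present; quorum is 6. Not satisfied.
Vote: the resolution requires a majority of the directors present (5). A majority of 5 is 3, so 3 affirmative votes are needed; 3 voted in favor. Satisfied. (Moot — without a quorum no business can be validly transacted.)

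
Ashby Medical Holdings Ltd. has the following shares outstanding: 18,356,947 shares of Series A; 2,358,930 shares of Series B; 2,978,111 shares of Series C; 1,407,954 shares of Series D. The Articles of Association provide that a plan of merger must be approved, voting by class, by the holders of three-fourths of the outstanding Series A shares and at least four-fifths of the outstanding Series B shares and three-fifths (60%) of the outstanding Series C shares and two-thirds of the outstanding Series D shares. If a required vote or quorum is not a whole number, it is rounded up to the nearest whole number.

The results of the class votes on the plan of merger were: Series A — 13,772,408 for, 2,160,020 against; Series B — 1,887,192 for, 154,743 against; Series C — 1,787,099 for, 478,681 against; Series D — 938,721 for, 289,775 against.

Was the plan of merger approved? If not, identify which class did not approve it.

Approved — every class gave the required vote.

Series A: 3/4 of 18356947 = 13767710.25, rounded up to 13767711; 13,767,711 required, 13,772,408 in favor — approved.
Series B: 4/5 of 2358930 = 1887144; 1,887,144 required, 1,887,192 in favor — approved.
Series C: 3/5 of 2978111 = 1786866.60, rounded up to 1786867; 1,786,867 required, 1,787,099 in favor — approved.
Series D: 2/3 of 1407954 = 938636; 938,636 required, 938,721 in favor — approved.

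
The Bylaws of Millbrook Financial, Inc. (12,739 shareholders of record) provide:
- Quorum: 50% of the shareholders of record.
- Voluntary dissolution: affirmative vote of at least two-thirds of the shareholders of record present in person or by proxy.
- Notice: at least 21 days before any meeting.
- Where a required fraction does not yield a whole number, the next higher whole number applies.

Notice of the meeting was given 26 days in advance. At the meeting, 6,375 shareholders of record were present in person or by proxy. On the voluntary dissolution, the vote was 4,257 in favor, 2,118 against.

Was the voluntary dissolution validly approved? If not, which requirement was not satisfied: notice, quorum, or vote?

Notice: 26 days given; 21 required. Satisfied.
Quorum: 50% of 12,739 = 6,369.50, rounded up to 6,370; 6,375 present. Satisfied.
Vote: requires two-thirds of those present (6,375); 2/3 of 6375 = 4250, so 4,250 needed; 4,257 in favor. Satisfied.

Valid — all requirements satisfied.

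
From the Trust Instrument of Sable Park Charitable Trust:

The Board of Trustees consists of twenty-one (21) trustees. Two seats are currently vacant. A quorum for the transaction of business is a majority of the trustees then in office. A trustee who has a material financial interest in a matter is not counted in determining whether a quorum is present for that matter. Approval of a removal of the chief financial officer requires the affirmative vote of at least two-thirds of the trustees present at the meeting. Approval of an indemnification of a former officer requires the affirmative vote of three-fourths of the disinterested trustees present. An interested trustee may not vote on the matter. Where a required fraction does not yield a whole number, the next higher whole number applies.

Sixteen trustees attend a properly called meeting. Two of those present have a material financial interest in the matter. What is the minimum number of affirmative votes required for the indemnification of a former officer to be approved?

The indemnification of a former officer requires three-fourths of the disinterested trustees present (16 − 2 = 14).
3/4 of 14 = 10.50, rounded up to 11.

11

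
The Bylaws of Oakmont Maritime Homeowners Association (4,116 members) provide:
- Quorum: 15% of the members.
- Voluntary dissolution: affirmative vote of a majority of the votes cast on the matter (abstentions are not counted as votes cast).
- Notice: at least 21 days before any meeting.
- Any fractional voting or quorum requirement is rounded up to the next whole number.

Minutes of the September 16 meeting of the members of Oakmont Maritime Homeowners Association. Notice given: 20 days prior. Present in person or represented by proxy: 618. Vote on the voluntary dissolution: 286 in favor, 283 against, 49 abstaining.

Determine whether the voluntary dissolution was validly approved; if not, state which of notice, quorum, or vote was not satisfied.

Invalid — notice requirement not satisfied.

Notice: 20 days given; 21 required. Not satisfied.
Quorum: 15% of 4,116 = 617.40, rounded up to 618; 618 present. Satisfied.
Vote: requires a majority of the votes cast (618 − 49 abstaining = 569); a majority of 569 is 285, so 285 needed; 286 in favor. Satisfied.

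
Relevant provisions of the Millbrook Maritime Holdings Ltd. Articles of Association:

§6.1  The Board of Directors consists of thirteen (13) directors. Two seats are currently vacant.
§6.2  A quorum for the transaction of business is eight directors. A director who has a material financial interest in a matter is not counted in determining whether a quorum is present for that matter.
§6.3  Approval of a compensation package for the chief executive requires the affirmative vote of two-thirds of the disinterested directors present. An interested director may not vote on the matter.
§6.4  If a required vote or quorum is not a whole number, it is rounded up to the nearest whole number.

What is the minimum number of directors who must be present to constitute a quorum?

8

The quorum is fixed at 8.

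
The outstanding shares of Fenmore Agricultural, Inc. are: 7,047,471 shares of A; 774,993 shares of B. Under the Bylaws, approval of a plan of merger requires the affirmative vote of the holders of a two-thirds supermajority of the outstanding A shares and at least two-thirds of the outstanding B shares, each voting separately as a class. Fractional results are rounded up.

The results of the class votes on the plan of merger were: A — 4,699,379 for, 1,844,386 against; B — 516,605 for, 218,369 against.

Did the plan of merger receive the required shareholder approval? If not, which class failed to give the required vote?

Not approved — the B shares did not give the required vote.

A: 2/3 of 7047471 = 4698314; 4,698,314 required, 4,699,379 in favor — approved.
B: 2/3 of 774993 = 516662; 516,662 required, 516,605 in favor — not approved.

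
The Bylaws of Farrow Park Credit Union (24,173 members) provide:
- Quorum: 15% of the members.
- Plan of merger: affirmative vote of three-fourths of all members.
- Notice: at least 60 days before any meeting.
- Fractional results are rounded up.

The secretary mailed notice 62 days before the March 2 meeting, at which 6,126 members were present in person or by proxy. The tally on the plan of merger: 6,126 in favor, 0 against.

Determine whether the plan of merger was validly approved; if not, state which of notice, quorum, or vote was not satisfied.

Invalid — vote requirement not satisfied.

Notice: 62 days given; 60 required. Satisfied.
Quorum: 15% of 24,173 = 3,625.95, rounded up to 3,626; 6,126 present. Satisfied.
Vote: requires three-fourths of all members (24,173); 3/4 of 24173 = 18129.75, rounded up to 18130, so 18,130 needed; 6,126 in favor. Not satisfied.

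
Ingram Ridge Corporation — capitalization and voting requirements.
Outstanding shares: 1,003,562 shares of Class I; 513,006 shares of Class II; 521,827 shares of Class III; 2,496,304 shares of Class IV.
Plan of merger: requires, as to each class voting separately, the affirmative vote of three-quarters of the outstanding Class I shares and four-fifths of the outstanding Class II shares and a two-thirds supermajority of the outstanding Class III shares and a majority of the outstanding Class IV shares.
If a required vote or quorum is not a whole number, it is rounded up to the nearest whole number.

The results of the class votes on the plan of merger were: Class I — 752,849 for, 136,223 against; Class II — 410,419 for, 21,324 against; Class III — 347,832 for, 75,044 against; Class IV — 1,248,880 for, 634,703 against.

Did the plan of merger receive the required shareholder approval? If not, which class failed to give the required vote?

Not approved — the Class III shares did not give the required vote.

Class I: 3/4 of 1003562 = 752671.50, rounded up to 752672; 752,672 required, 752,849 in favor — approved.
Class II: 4/5 of 513006 = 410404.80, rounded up to 410405; 410,405 required, 410,419 in favor — approved.
Class III: 2/3 of 521827 = 347884.67, rounded up to 347885; 347,885 required, 347,832 in favor — not approved.
Class IV: a majority of 2496304 is 1248153; 1,248,153 required, 1,248,880 in favor — approved.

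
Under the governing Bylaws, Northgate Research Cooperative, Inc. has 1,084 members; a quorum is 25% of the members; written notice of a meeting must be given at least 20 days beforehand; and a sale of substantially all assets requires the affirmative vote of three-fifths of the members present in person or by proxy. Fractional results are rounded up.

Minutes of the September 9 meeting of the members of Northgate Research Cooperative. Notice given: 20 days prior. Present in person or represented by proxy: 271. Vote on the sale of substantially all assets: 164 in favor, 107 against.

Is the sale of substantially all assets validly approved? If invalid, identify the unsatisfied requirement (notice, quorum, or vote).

Valid — all requirements satisfied.

Notice: 20 days given; 20 required. Satisfied.
Quorum: 25% of 1,084 = 271; 271 present. Satisfied.
Vote: requires three-fifths of those present (271); 3/5 of 271 = 162.60, rounded up to 163, so 163 needed; 164 in favor. Satisfied.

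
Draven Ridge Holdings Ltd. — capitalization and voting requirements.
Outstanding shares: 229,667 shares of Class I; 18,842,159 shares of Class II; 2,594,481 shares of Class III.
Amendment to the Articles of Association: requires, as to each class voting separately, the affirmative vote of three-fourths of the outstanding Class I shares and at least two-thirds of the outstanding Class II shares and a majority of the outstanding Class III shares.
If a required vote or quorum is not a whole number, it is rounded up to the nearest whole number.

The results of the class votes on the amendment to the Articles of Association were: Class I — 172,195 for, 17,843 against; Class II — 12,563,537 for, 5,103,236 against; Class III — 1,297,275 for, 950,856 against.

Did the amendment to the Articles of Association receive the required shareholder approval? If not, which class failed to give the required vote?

Class I: 3/4 of 229667 = 172250.25, rounded up to 172251; 172,251 required, 172,195 in favor — not approved.
Class II: 2/3 of 18842159 = 12561439.33, rounded up to 12561440; 12,561,440 required, 12,563,537 in favor — approved.
Class III: a majority of 2594481 is 1297241; 1,297,241 required, 1,297,275 in favor — approved.

Not approved — the Class I shares did not give the required vote.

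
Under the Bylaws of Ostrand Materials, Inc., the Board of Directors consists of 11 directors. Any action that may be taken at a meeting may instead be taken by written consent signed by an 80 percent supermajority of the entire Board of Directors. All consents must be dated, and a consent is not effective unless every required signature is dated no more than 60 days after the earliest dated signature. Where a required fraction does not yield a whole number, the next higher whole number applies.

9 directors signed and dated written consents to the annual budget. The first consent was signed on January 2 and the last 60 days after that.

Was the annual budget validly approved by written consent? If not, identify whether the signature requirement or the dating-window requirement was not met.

Signatures required: an 80 percent supermajority of 11 — 4/5 of 11 = 8.80, rounded up to 9, so 9 needed; 9 signed. Sufficient.
Dating window: the latest signature is 60 days after the earliest; the limit is 60 days. Within the window.

Effective — both the signature and dating-window requirements are satisfied.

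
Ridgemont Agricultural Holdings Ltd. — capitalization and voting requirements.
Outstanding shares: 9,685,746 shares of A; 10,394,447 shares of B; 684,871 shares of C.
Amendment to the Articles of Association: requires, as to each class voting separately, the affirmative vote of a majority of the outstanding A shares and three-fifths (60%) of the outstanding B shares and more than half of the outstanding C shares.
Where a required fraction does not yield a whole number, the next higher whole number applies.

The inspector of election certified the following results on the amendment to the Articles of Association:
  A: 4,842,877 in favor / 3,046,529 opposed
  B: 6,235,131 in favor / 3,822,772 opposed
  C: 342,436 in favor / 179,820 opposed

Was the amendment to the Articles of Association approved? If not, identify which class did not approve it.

A: a majority of 9685746 is 4842874; 4,842,874 required, 4,842,877 in favor — approved.
B: 3/5 of 10394447 = 6236668.20, rounded up to 6236669; 6,236,669 required, 6,235,131 in favor — not approved.
C: a majority of 684871 is 342436; 342,436 required, 342,436 in favor — approved.

Not approved — the B shares did not give the required vote.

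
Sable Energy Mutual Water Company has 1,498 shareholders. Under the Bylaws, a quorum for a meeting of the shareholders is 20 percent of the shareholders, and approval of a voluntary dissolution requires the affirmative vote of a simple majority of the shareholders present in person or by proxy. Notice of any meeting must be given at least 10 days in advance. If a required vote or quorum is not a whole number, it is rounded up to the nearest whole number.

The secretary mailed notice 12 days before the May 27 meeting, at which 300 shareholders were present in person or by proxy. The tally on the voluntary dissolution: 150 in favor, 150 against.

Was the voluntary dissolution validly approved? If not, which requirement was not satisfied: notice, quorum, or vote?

Invalid — vote requirement not satisfied.

Notice: 12 days given; 10 required. Satisfied.
Quorum: 20% of 1,498 = 299.60, rounded up to 300; 300 present. Satisfied.
Vote: requires a majority of those present (300); a majority of 300 is 151, so 151 needed; 150 in favor. Not satisfied.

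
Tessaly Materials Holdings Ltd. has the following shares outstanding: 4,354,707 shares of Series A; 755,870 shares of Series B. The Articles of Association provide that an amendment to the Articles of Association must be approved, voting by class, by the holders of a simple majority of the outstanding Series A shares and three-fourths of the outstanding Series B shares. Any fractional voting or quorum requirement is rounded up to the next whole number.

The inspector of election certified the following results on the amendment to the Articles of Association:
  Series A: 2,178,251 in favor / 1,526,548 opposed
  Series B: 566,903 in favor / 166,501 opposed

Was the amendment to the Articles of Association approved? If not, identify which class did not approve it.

Approved — every class gave the required vote.

Series A: a majority of 4354707 is 2177354; 2,177,354 required, 2,178,251 in favor — approved.
Series B: 3/4 of 755870 = 566902.50, rounded up to 566903; 566,903 required, 566,903 in favor — approved.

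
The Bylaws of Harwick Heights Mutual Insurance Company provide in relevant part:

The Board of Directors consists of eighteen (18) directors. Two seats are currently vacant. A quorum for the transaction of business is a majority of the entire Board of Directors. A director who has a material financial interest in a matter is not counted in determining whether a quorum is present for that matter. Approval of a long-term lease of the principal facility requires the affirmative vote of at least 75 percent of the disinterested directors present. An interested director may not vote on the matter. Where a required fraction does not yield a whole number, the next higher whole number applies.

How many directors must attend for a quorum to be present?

10

A majority of 18 is 10.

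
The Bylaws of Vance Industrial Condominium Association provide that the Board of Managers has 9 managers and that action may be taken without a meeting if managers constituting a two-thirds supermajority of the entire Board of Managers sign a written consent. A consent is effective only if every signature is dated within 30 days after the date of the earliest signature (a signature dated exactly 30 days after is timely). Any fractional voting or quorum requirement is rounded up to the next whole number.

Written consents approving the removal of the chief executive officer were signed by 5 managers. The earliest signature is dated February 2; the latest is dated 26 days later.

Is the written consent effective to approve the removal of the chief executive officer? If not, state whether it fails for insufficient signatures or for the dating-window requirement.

Not effective — insufficient signatures.

Signatures required: a two-thirds supermajority of 9 — 2/3 of 9 = 6, so 6 needed; 5 signed. Insufficient.
Dating window: the latest signature is 26 days after the earliest; the limit is 30 days. Within the window.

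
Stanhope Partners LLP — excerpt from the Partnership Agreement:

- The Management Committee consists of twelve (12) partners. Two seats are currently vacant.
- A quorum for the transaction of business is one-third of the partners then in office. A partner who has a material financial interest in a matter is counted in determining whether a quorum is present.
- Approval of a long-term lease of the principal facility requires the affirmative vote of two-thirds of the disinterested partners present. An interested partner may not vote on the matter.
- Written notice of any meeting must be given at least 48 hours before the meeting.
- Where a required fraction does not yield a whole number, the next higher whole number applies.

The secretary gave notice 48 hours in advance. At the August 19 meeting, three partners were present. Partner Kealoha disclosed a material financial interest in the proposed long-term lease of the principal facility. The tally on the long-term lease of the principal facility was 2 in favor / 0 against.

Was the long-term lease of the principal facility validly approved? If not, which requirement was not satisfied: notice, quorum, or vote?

Invalid — quorum requirement not satisfied.

Notice: 48 hours given; 48 required (48 ≥ 48). Satisfied.
Quorum: 3 present (interested partners count toward quorum); quorum is 4. Not satisfied.
Vote: the long-term lease of the principal facility requires two-thirds of the disinterested partners present (3 − 1 = 2). 2/3 of 2 = 1.33, rounded up to 2, so 2 affirmative votes are needed; 2 voted in favor. Satisfied. (Moot — without a quorum no business can be validly transacted.)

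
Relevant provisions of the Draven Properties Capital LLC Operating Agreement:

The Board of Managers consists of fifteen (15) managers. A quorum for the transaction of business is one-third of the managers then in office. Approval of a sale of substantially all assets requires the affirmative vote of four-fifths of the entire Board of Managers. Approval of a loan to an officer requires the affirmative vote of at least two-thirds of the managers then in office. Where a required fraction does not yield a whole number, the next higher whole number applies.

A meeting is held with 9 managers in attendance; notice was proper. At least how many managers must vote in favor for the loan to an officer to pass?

The loan to an officer requires two-thirds of the managers then in office (15).
2/3 of 15 = 10.
(Only 9 can vote, so the loan to an officer cannot pass at this meeting, but the required vote is still 10.)

10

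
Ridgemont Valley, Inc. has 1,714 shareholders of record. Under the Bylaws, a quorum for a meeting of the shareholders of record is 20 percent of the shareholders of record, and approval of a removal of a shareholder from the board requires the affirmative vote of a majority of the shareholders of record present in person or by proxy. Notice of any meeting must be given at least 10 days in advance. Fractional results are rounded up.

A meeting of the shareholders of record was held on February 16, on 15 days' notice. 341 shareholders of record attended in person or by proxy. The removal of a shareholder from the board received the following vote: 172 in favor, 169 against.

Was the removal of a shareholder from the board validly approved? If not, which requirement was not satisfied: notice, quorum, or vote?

Invalid — quorum requirement not satisfied.

Notice: 15 days given; 10 required. Satisfied.
Quorum: 20% of 1,714 = 342.80, rounded up to 343; 341 present. Not satisfied.
Vote: requires a majority of those present (341); a majority of 341 is 171, so 171 needed; 172 in favor. Satisfied.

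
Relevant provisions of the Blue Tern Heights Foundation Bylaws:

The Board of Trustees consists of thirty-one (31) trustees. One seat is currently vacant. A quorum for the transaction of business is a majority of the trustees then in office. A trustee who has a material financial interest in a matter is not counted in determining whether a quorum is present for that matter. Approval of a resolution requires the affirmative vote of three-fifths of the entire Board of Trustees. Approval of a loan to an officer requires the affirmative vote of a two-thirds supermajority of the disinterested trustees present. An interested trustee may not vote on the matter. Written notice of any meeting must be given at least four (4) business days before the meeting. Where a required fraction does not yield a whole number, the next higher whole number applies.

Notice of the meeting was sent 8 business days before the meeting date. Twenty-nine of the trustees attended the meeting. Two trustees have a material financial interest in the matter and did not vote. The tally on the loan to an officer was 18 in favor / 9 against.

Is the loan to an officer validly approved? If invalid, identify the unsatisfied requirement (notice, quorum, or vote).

Notice: 8 business days given; 4 required (8 ≥ 4). Satisfied.
Quorum: 29 present, but the 2 interested trustees do not count, leaving 27. Quorum is 16. Satisfied.
Vote: the loan to an officer requires two-thirds of the disinterested trustees present (29 − 2 = 27). 2/3 of 27 = 18, so 18 affirmative votes are needed; 18 voted in favor. Satisfied.

Valid — all requirements satisfied.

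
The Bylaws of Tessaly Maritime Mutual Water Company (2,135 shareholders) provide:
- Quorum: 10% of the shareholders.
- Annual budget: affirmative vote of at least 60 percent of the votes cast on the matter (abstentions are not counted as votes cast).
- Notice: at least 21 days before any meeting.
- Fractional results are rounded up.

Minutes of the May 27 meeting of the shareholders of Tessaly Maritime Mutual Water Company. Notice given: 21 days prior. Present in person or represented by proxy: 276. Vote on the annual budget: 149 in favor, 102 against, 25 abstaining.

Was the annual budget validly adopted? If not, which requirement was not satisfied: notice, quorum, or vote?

Invalid — vote requirement not satisfied.

Notice: 21 days given; 21 required. Satisfied.
Quorum: 10% of 2,135 = 213.50, rounded up to 214; 276 present. Satisfied.
Vote: requires three-fifths of the votes cast (276 − 25 abstaining = 251); 3/5 of 251 = 150.60, rounded up to 151, so 151 needed; 149 in favor. Not satisfied.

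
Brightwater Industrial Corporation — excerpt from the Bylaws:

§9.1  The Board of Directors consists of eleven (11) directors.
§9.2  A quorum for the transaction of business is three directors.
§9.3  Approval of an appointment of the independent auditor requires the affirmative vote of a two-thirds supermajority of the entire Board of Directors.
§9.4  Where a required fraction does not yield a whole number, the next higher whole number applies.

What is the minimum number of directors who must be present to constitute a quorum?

3

The quorum is fixed at 3.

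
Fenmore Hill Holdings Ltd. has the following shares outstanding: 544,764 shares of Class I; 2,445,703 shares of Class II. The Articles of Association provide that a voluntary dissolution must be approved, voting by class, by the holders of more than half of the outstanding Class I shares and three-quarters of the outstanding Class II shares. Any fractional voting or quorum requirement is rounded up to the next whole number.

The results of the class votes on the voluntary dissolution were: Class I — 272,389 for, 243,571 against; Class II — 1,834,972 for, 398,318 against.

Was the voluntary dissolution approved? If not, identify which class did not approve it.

Class I: a majority of 544764 is 272383; 272,383 required, 272,389 in favor — approved.
Class II: 3/4 of 2445703 = 1834277.25, rounded up to 1834278; 1,834,278 required, 1,834,972 in favor — approved.

Approved — every class gave the required vote.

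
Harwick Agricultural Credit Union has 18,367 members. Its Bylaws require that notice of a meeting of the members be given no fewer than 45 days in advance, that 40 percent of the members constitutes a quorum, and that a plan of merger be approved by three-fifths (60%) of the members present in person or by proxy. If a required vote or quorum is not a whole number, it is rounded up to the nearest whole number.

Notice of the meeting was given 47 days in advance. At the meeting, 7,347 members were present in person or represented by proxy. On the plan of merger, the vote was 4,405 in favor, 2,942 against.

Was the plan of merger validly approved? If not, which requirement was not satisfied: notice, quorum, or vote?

Invalid — vote requirement not satisfied.

Notice: 47 days given; 45 required. Satisfied.
Quorum: 40% of 18,367 = 7,346.80, rounded up to 7,347; 7,347 present. Satisfied.
Vote: requires three-fifths of those present (7,347); 3/5 of 7347 = 4408.20, rounded up to 4409, so 4,409 needed; 4,405 in favor. Not satisfied.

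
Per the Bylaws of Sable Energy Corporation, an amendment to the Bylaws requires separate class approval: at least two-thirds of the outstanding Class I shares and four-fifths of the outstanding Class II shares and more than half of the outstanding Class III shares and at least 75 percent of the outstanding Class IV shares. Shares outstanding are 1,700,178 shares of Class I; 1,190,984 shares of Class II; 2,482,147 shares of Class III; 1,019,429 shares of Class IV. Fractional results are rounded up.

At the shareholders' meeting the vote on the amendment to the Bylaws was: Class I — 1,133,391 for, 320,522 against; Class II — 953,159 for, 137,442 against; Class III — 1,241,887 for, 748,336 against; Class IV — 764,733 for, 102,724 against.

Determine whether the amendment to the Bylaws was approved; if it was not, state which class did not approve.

Class I: 2/3 of 1700178 = 1133452; 1,133,452 required, 1,133,391 in favor — not approved.
Class II: 4/5 of 1190984 = 952787.20, rounded up to 952788; 952,788 required, 953,159 in favor — approved.
Class III: a majority of 2482147 is 1241074; 1,241,074 required, 1,241,887 in favor — approved.
Class IV: 3/4 of 1019429 = 764571.75, rounded up to 764572; 764,572 required, 764,733 in favor — approved.

Not approved — the Class I shares did not give the required vote.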